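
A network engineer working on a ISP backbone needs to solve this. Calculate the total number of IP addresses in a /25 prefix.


Given: CIDR prefix /25
Host bits = 32 - 25 = 7
Total addresses = 2^7 = 128

128


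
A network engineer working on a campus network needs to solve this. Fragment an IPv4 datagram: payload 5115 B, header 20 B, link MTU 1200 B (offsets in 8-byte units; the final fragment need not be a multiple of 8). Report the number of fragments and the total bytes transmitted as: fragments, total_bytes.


Max data per non-final fragment = floor((MTU - header)/8)*8 = floor((1200 - 20)/8)*8 = floor(1180/8)*8 = 1176 B
Final fragment needs no 8-byte alignment: it can carry up to MTU - header = 1180 B
Non-final fragments needed = ceil((payload - 1180) / 1176) = ceil(3935/1176) = ceil(3.3461) = 4
Number of fragments = 4 + 1 = 5
Fragment sizes (data): 4 * 1176 B + 411 B (last, 411 <= 1180 OK)
Total bytes sent = payload + n_frags * header = 5115 + 5*20 = 5115 + 100 = 5215 B

5, 5215


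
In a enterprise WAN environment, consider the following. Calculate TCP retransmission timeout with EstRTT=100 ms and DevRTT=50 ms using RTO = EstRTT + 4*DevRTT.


Given: EstRTT = 100 ms, DevRTT = 50 ms
Timeout = EstRTT + 4 * DevRTT
4 * DevRTT = 4 * 50 = 200
Timeout = 100 + 200 = 300 ms

300


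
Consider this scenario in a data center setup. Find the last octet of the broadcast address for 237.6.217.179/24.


Given: IP = 237.6.217.179, prefix = /24
Host bits = 32 - 24 = 8
Network last octet = 179 AND mask = 0
Host part size = 2^8 - 1 = 255
Broadcast last octet = 0 OR 255 = 255

255


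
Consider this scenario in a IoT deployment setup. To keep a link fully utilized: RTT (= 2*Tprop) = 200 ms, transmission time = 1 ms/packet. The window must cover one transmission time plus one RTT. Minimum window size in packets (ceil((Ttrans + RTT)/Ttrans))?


Given: Ttrans = 1 ms, RTT = 200 ms (= 2 * Tprop, Tprop = 100 ms)
Time until first ACK returns = Ttrans + RTT = 1 + 200 = 201 ms
Need W * Ttrans >= Ttrans + RTT  ->  W >= (Ttrans + RTT) / Ttrans
(Ttrans + RTT) / Ttrans = 201 / 1 = 201
W_min = ceil(201) = 201

201


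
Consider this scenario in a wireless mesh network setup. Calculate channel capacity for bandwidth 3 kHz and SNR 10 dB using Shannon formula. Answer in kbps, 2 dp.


Given: B = 3 kHz, SNR = 10 dB
SNR linear = 10^(10/10) = 10
1 + SNR = 11
log2(11) = 3.4594316186
C = 3 * 1000 * 3.4594316186 = 10378.2949 bps
C = 10.378295 kbps -> 10.38 kbps (2 dp)

10.38


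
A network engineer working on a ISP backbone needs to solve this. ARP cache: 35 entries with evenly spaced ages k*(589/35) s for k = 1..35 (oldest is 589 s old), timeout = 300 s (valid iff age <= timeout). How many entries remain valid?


Ages are k * 589/35 s for k = 1..35 (spacing = 16.8286 s).
Entry k is valid iff k * 589/35 <= 300 iff k <= 35 * 300 / 589 = 17.8268
n_valid = floor(17.8268) = 17
(n_stale = 35 - 17 = 18)

17


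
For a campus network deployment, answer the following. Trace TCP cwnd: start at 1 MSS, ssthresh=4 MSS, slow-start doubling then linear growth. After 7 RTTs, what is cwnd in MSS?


RTT 0: cwnd = 1 MSS (initial)
RTT 1: cwnd = 2 MSS (slow start, doubled)
RTT 2: cwnd = 4 MSS (slow start, doubled)
RTT 3: cwnd = 5 MSS (congestion avoidance, +1)
RTT 4: cwnd = 6 MSS (congestion avoidance, +1)
RTT 5: cwnd = 7 MSS (congestion avoidance, +1)
RTT 6: cwnd = 8 MSS (congestion avoidance, +1)
RTT 7: cwnd = 9 MSS (congestion avoidance, +1)

9


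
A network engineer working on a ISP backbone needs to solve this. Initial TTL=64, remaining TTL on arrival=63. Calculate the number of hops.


Given: initial TTL = 64, received TTL = 63
Hops = initial TTL - received TTL
Hops = 64 - 63 = 1

1


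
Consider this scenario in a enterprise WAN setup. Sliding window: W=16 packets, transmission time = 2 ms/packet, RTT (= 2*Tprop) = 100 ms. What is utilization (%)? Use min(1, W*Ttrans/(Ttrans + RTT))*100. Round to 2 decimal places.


Given: W = 16, Ttrans = 2 ms, RTT = 100 ms (= 2 * Tprop, Tprop = 50 ms)
Cycle time = Ttrans + RTT = 2 + 100 = 102 ms (first packet sent until its ACK returns)
W * Ttrans = 16 * 2 = 32 ms of sending per cycle
W * Ttrans / (Ttrans + RTT) = 32 / 102 = 0.313725
U = min(1, 0.313725) = 0.313725
U% = 31.37%

31.37


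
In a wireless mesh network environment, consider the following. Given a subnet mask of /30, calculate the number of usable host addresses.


Given: subnet mask /30
Host bits = 32 - 30 = 2
Total addresses = 2^2 = 4
Usable hosts = 4 - 2 (network + broadcast) = 2

2


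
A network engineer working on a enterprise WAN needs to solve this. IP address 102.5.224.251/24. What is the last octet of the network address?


Given: IP = 102.5.224.251, prefix = /24
Subnet mask = 255.255.255.0
Last octet of IP: 251
Last octet of mask: 0
Network last octet = 251 AND 0 = 0

0


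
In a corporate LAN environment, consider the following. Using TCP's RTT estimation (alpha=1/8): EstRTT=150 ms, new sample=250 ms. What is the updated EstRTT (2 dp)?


Given: EstRTT = 150 ms, SampleRTT = 250 ms, alpha = 1/8
New EstRTT = (1 - alpha) * EstRTT + alpha * SampleRTT
(7/8) * 150 = 131.25
(1/8) * 250 = 31.25
New EstRTT = 131.25 + 31.25 = 162.5 ms -> 162.50 ms (2 dp)

162.50


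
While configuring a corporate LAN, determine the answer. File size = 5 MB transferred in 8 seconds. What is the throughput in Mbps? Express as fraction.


Given: file = 5 MB, time = 8 s
File in Mb = 5 * 8 = 40 Mb
Throughput = 40 / 8 Mbps
Throughput = 5 Mbps

5


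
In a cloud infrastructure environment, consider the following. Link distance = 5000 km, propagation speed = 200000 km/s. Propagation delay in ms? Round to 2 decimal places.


Given: distance = 5000 km, speed = 200000 km/s
Delay = distance / speed = 5000 / 200000 seconds
Delay in ms = 5000 * 1000 / 200000
Delay = 25.0000 ms
Rounded to 2 dp = 25.00 ms

25.00


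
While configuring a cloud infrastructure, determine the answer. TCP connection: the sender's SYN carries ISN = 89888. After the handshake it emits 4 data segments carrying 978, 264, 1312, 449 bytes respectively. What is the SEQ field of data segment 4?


The SYN occupies sequence number ISN = 89888, so the first data byte is ISN + 1 = 89889.
SEQ of data segment i = (ISN + 1) + sum of payload sizes of segments 1..i-1.
Segment 1: SEQ = 89889, payload = 978 bytes
Segment 2: SEQ = 90867, payload = 264 bytes
Segment 3: SEQ = 91131, payload = 1312 bytes
Segment 4: SEQ = 92443, payload = 449 bytes
SEQ of segment 4 = 89889 + 978 + 264 + 1312 = 92443

92443


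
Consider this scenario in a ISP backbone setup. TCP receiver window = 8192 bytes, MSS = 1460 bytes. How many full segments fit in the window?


Given: RWND = 8192 bytes, MSS = 1460 bytes
Full segments = floor(RWND / MSS)
Full segments = floor(8192 / 1460)
Full segments = floor(5.611) = 5

5


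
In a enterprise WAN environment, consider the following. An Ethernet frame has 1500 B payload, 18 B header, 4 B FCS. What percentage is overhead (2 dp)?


Given: payload = 1500 B, header = 18 B, trailer = 4 B
Overhead bytes = header + trailer = 18 + 4 = 22
Total frame = payload + overhead = 1500 + 22 = 1522
Overhead % = 22 / 1522 * 100 = 1.4455% -> 1.45% (2 dp)

1.45


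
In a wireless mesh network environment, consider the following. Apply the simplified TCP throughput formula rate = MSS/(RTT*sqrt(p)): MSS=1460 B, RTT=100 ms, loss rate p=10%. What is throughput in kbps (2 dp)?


Given: MSS = 1460 bytes, RTT = 100 ms, loss = 10%
RTT in seconds = 100 / 1000 = 0.1
Loss rate = 10% = 0.1
sqrt(loss) = sqrt(0.1) = 0.316227766017
Throughput (bytes/s) = 1460 / (0.1 * 0.316227766017) = 46169.2538
Throughput (kbps) = 46169.2538 * 8 / 1000 = 369.354031 -> 369.35 kbps (2 dp)

369.35


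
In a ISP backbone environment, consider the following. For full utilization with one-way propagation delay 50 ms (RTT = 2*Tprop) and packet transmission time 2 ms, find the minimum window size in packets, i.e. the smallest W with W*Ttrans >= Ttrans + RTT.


Given: Ttrans = 2 ms, RTT = 100 ms (= 2 * Tprop, Tprop = 50 ms)
Time until first ACK returns = Ttrans + RTT = 2 + 100 = 102 ms
Need W * Ttrans >= Ttrans + RTT  ->  W >= (Ttrans + RTT) / Ttrans
(Ttrans + RTT) / Ttrans = 102 / 2 = 51
W_min = ceil(51) = 51

51


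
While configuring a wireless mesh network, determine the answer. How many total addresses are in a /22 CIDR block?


Given: CIDR prefix /22
Host bits = 32 - 22 = 10
Total addresses = 2^10 = 1024

1024


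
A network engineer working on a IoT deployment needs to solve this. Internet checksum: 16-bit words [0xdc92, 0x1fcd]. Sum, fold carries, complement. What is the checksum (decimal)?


Given words: [0xdc92, 0x1fcd]
Step 1: Sum all words
Raw sum = 56466 + 8141 = 64607
One's complement = ~64607 & 0xFFFF = 928

928


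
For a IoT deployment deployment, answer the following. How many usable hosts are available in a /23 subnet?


Given: subnet mask /23
Host bits = 32 - 23 = 9
Total addresses = 2^9 = 512
Usable hosts = 512 - 2 (network + broadcast) = 510

510


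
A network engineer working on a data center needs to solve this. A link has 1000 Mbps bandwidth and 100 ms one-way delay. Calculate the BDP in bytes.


Given: bandwidth = 1000 Mbps, delay = 100 ms
BDP in bits = 1000 * 10^6 * 100 / 1000
BDP in bits = 100000000
BDP in bytes = 100000000 / 8 = 12500000

12500000


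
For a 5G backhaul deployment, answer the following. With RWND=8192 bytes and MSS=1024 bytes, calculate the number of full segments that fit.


Given: RWND = 8192 bytes, MSS = 1024 bytes
Full segments = floor(RWND / MSS)
Full segments = floor(8192 / 1024)
Full segments = floor(8.0) = 8

8


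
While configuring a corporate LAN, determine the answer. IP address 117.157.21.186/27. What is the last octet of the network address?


Given: IP = 117.157.21.186, prefix = /27
Subnet mask = 255.255.255.224
Last octet of IP: 186
Last octet of mask: 224
Network last octet = 186 AND 224 = 160

160


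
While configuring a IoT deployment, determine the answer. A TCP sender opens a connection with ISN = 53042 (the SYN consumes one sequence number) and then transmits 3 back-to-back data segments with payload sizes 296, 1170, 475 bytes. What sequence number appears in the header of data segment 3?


The SYN occupies sequence number ISN = 53042, so the first data byte is ISN + 1 = 53043.
SEQ of data segment i = (ISN + 1) + sum of payload sizes of segments 1..i-1.
Segment 1: SEQ = 53043, payload = 296 bytes
Segment 2: SEQ = 53339, payload = 1170 bytes
Segment 3: SEQ = 54509, payload = 475 bytes
SEQ of segment 3 = 53043 + 296 + 1170 = 54509

54509


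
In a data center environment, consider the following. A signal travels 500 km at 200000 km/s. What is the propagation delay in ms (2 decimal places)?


Given: distance = 500 km, speed = 200000 km/s
Delay = distance / speed = 500 / 200000 seconds
Delay in ms = 500 * 1000 / 200000
Delay = 2.5000 ms
Rounded to 2 dp = 2.50 ms

2.50


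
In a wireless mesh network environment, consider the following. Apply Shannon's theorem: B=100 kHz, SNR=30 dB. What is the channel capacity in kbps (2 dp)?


Given: B = 100 kHz, SNR = 30 dB
SNR linear = 10^(30/10) = 1000
1 + SNR = 1001
log2(1001) = 9.9672262588
C = 100 * 1000 * 9.9672262588 = 996722.6259 bps
C = 996.722626 kbps -> 996.72 kbps (2 dp)

996.72


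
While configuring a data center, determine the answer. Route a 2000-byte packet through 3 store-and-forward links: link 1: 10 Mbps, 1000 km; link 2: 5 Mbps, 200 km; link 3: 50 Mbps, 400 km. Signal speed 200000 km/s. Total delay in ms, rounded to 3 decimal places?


Packet = 2000 bytes = 16000 bits. Store-and-forward: sum (t_trans + t_prop) per link.
Link 1: t_trans = 16000/(10*10^6) s = 1.6000 ms; t_prop = 1000/200000 s = 5.0000 ms; subtotal = 6.6000 ms
Link 2: t_trans = 16000/(5*10^6) s = 3.2000 ms; t_prop = 200/200000 s = 1.0000 ms; subtotal = 4.2000 ms
Link 3: t_trans = 16000/(50*10^6) s = 0.3200 ms; t_prop = 400/200000 s = 2.0000 ms; subtotal = 2.3200 ms
End-to-end = 6.6000 + 4.2000 + 2.3200 = 13.1200 ms -> 13.120 ms (3 dp)

13.120


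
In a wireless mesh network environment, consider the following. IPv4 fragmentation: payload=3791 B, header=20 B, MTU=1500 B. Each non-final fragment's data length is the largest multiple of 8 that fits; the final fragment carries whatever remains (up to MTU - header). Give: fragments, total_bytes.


Max data per non-final fragment = floor((MTU - header)/8)*8 = floor((1500 - 20)/8)*8 = floor(1480/8)*8 = 1480 B
Final fragment needs no 8-byte alignment: it can carry up to MTU - header = 1480 B
Non-final fragments needed = ceil((payload - 1480) / 1480) = ceil(2311/1480) = ceil(1.5615) = 2
Number of fragments = 2 + 1 = 3
Fragment sizes (data): 2 * 1480 B + 831 B (last, 831 <= 1480 OK)
Total bytes sent = payload + n_frags * header = 3791 + 3*20 = 3791 + 60 = 3851 B

3, 3851


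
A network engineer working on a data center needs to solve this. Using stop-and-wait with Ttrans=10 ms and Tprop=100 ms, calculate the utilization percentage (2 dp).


Given: Ttrans = 10 ms, Tprop = 100 ms
RTT = 2 * Tprop = 2 * 100 = 200 ms
U = Ttrans / (Ttrans + RTT)
U = 10 / (10 + 200)
U = 10 / 210 = 0.047619
U% = 4.76%

4.76


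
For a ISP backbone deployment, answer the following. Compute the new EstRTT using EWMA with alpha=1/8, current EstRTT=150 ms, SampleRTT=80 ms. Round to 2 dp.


Given: EstRTT = 150 ms, SampleRTT = 80 ms, alpha = 1/8
New EstRTT = (1 - alpha) * EstRTT + alpha * SampleRTT
(7/8) * 150 = 131.25
(1/8) * 80 = 10
New EstRTT = 131.25 + 10 = 141.25 ms -> 141.25 ms (2 dp)

141.25


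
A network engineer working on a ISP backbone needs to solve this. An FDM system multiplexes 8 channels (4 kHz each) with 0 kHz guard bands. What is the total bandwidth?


Given: 8 channels, 4 kHz each, guard = 0 kHz
Channel bandwidth = 8 * 4 = 32 kHz
Guard bands = 7 gaps * 0 kHz = 0 kHz
Total = 32 + 0 = 32 kHz

32


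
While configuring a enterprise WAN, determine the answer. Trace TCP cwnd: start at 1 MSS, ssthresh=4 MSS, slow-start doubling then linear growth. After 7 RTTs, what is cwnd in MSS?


RTT 0: cwnd = 1 MSS (initial)
RTT 1: cwnd = 2 MSS (slow start, doubled)
RTT 2: cwnd = 4 MSS (slow start, doubled)
RTT 3: cwnd = 5 MSS (congestion avoidance, +1)
RTT 4: cwnd = 6 MSS (congestion avoidance, +1)
RTT 5: cwnd = 7 MSS (congestion avoidance, +1)
RTT 6: cwnd = 8 MSS (congestion avoidance, +1)
RTT 7: cwnd = 9 MSS (congestion avoidance, +1)

9


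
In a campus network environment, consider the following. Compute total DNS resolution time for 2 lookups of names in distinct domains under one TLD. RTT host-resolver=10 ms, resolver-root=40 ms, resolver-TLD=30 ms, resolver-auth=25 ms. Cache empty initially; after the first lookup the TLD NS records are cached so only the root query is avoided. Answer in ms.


Lookup 1 (cold cache): local + root + TLD + auth = 10 + 40 + 30 + 25 = 105 ms
Lookups 2..2 (TLD NS cached -> skip root; new domain -> still ask TLD and auth): local + TLD + auth = 10 + 30 + 25 = 65 ms each
Remaining 1 lookups: 1 * 65 = 65 ms
Total = 105 + 65 = 170 ms

170


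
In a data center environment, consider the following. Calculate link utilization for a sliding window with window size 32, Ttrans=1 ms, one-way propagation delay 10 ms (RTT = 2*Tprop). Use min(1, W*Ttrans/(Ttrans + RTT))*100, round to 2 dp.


Given: W = 32, Ttrans = 1 ms, RTT = 20 ms (= 2 * Tprop, Tprop = 10 ms)
Cycle time = Ttrans + RTT = 1 + 20 = 21 ms (first packet sent until its ACK returns)
W * Ttrans = 32 * 1 = 32 ms of sending per cycle
W * Ttrans / (Ttrans + RTT) = 32 / 21 = 1.523810
U = min(1, 1.523810) = 1.000000
U% = 100.00%

100.00


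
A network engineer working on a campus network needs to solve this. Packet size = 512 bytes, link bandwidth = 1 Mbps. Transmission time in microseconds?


Given: packet = 512 bytes, bandwidth = 1 Mbps
Packet in bits = 512 * 8 = 4096 bits
Bandwidth = 1 * 10^6 = 1000000 bps
Time = 4096 / 1000000 seconds
Time in us = 4096 * 10^6 / 1000000 = 4096

4096


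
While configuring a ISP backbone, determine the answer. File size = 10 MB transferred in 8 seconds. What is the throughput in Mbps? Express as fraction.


Given: file = 10 MB, time = 8 s
File in Mb = 10 * 8 = 80 Mb
Throughput = 80 / 8 Mbps
Throughput = 10 Mbps

10


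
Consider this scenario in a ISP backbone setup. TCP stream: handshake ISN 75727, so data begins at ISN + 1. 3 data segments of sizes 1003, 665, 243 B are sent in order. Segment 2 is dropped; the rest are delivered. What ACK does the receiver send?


SYN uses sequence number 75727; first data byte = ISN + 1 = 75728.
Segment 1: SEQ = 75728, len = 1003 B, covers [75728, 76730]
Segment 2: SEQ = 76731, len = 665 B, covers [76731, 77395] [LOST]
Segment 3: SEQ = 77396, len = 243 B, covers [77396, 77638]
In-order data received: bytes [75728, 76730] (segments 1..1).
Segment 2 missing -> gap begins at byte 76731; later segments buffered out of order.
Cumulative ACK = next expected in-order byte = 75728 + 1003 = 76731

76731


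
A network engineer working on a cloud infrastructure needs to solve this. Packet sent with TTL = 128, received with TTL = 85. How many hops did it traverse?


Given: initial TTL = 128, received TTL = 85
Hops = initial TTL - received TTL
Hops = 128 - 85 = 43

43


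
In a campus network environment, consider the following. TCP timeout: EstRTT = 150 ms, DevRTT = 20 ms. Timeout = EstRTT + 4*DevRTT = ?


Given: EstRTT = 150 ms, DevRTT = 20 ms
Timeout = EstRTT + 4 * DevRTT
4 * DevRTT = 4 * 20 = 80
Timeout = 150 + 80 = 230 ms

230


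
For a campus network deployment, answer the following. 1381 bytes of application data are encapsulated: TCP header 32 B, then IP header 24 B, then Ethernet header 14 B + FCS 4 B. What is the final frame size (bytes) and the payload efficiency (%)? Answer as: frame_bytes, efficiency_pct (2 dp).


TCP segment = 1381 + 32 = 1413 B
IP packet = 1413 + 24 = 1437 B
Ethernet frame = 1437 + 14 + 4 = 1455 B
Efficiency = app / frame = 1381 / 1455 = 0.949141 = 94.9141% -> 94.91% (2 dp)

1455, 94.91


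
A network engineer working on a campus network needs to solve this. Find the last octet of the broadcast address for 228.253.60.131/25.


Given: IP = 228.253.60.131, prefix = /25
Host bits = 32 - 25 = 7
Network last octet = 131 AND mask = 128
Host part size = 2^7 - 1 = 127
Broadcast last octet = 128 OR 127 = 255

255


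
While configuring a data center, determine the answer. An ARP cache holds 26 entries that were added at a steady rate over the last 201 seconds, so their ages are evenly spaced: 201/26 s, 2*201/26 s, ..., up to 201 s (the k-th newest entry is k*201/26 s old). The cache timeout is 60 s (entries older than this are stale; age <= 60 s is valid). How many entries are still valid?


Ages are k * 201/26 s for k = 1..26 (spacing = 7.7308 s).
Entry k is valid iff k * 201/26 <= 60 iff k <= 26 * 60 / 201 = 7.7612
n_valid = floor(7.7612) = 7
(n_stale = 26 - 7 = 19)

7


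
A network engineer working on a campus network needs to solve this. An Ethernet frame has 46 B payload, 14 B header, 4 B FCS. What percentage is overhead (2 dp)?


Given: payload = 46 B, header = 14 B, trailer = 4 B
Overhead bytes = header + trailer = 14 + 4 = 18
Total frame = payload + overhead = 46 + 18 = 64
Overhead % = 18 / 64 * 100 = 28.1250% -> 28.13% (2 dp)

28.13


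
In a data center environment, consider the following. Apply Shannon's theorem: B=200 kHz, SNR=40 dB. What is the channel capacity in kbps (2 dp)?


Given: B = 200 kHz, SNR = 40 dB
SNR linear = 10^(40/10) = 10000
1 + SNR = 10001
log2(10001) = 13.2878566418
C = 200 * 1000 * 13.2878566418 = 2657571.3284 bps
C = 2657.571328 kbps -> 2657.57 kbps (2 dp)

2657.57


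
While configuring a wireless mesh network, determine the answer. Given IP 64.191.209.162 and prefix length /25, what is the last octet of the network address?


Given: IP = 64.191.209.162, prefix = /25
Subnet mask = 255.255.255.128
Last octet of IP: 162
Last octet of mask: 128
Network last octet = 162 AND 128 = 128

128


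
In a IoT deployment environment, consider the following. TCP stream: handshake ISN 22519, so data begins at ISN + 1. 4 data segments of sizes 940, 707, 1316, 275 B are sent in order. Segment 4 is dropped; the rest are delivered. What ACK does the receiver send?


SYN uses sequence number 22519; first data byte = ISN + 1 = 22520.
Segment 1: SEQ = 22520, len = 940 B, covers [22520, 23459]
Segment 2: SEQ = 23460, len = 707 B, covers [23460, 24166]
Segment 3: SEQ = 24167, len = 1316 B, covers [24167, 25482]
Segment 4: SEQ = 25483, len = 275 B, covers [25483, 25757] [LOST]
In-order data received: bytes [22520, 25482] (segments 1..3).
Segment 4 missing -> gap begins at byte 25483.
Cumulative ACK = next expected in-order byte = 22520 + 940 + 707 + 1316 = 25483

25483


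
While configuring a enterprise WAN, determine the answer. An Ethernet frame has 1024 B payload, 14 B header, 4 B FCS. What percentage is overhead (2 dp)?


Given: payload = 1024 B, header = 14 B, trailer = 4 B
Overhead bytes = header + trailer = 14 + 4 = 18
Total frame = payload + overhead = 1024 + 18 = 1042
Overhead % = 18 / 1042 * 100 = 1.7274% -> 1.73% (2 dp)

1.73


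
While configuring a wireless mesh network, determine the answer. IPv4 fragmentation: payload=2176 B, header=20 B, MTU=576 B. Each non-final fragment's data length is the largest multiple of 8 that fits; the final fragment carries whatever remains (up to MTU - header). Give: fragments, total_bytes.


Max data per non-final fragment = floor((MTU - header)/8)*8 = floor((576 - 20)/8)*8 = floor(556/8)*8 = 552 B
Final fragment needs no 8-byte alignment: it can carry up to MTU - header = 556 B
Non-final fragments needed = ceil((payload - 556) / 552) = ceil(1620/552) = ceil(2.9348) = 3
Number of fragments = 3 + 1 = 4
Fragment sizes (data): 3 * 552 B + 520 B (last, 520 <= 556 OK)
Total bytes sent = payload + n_frags * header = 2176 + 4*20 = 2176 + 80 = 2256 B

4, 2256


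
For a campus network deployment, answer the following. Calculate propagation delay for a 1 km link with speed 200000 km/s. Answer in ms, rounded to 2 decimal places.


Given: distance = 1 km, speed = 200000 km/s
Delay = distance / speed = 1 / 200000 seconds
Delay in ms = 1 * 1000 / 200000
Delay = 0.0050 ms
Rounded to 2 dp = 0.01 ms

0.01


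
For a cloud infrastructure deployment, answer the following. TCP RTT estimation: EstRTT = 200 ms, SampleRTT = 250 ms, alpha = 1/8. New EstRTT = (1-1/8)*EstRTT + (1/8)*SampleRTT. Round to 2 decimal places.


Given: EstRTT = 200 ms, SampleRTT = 250 ms, alpha = 1/8
New EstRTT = (1 - alpha) * EstRTT + alpha * SampleRTT
(7/8) * 200 = 175
(1/8) * 250 = 31.25
New EstRTT = 175 + 31.25 = 206.25 ms -> 206.25 ms (2 dp)

206.25


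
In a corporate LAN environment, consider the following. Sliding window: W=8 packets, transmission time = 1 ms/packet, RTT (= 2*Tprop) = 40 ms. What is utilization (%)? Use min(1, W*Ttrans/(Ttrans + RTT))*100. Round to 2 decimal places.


Given: W = 8, Ttrans = 1 ms, RTT = 40 ms (= 2 * Tprop, Tprop = 20 ms)
Cycle time = Ttrans + RTT = 1 + 40 = 41 ms (first packet sent until its ACK returns)
W * Ttrans = 8 * 1 = 8 ms of sending per cycle
W * Ttrans / (Ttrans + RTT) = 8 / 41 = 0.195122
U = min(1, 0.195122) = 0.195122
U% = 19.51%

19.51


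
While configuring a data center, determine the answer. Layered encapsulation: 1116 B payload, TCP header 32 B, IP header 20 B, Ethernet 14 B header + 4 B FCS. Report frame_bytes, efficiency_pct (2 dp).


TCP segment = 1116 + 32 = 1148 B
IP packet = 1148 + 20 = 1168 B
Ethernet frame = 1168 + 14 + 4 = 1186 B
Efficiency = app / frame = 1116 / 1186 = 0.940978 = 94.0978% -> 94.10% (2 dp)

1186, 94.10


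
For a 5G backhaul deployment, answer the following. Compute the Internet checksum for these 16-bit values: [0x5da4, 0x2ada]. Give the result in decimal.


Given words: [0x5da4, 0x2ada]
Step 1: Sum all words
Raw sum = 23972 + 10970 = 34942
One's complement = ~34942 & 0xFFFF = 30593

30593


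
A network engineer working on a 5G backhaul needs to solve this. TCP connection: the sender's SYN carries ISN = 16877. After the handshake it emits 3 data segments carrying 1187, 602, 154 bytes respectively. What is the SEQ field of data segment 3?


The SYN occupies sequence number ISN = 16877, so the first data byte is ISN + 1 = 16878.
SEQ of data segment i = (ISN + 1) + sum of payload sizes of segments 1..i-1.
Segment 1: SEQ = 16878, payload = 1187 bytes
Segment 2: SEQ = 18065, payload = 602 bytes
Segment 3: SEQ = 18667, payload = 154 bytes
SEQ of segment 3 = 16878 + 1187 + 602 = 18667

18667


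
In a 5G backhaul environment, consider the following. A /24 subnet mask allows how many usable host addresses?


Given: subnet mask /24
Host bits = 32 - 24 = 8
Total addresses = 2^8 = 256
Usable hosts = 256 - 2 (network + broadcast) = 254

254


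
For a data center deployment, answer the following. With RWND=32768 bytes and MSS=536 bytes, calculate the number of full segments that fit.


Given: RWND = 32768 bytes, MSS = 536 bytes
Full segments = floor(RWND / MSS)
Full segments = floor(32768 / 536)
Full segments = floor(61.1343) = 61

61


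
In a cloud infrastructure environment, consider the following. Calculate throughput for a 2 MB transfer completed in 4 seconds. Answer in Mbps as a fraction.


Given: file = 2 MB, time = 4 s
File in Mb = 2 * 8 = 16 Mb
Throughput = 16 / 4 Mbps
Throughput = 4 Mbps

4


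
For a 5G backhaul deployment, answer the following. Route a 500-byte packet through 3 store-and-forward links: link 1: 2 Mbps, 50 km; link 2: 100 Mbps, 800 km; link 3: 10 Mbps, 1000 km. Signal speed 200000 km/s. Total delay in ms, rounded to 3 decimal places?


Packet = 500 bytes = 4000 bits. Store-and-forward: sum (t_trans + t_prop) per link.
Link 1: t_trans = 4000/(2*10^6) s = 2.0000 ms; t_prop = 50/200000 s = 0.2500 ms; subtotal = 2.2500 ms
Link 2: t_trans = 4000/(100*10^6) s = 0.0400 ms; t_prop = 800/200000 s = 4.0000 ms; subtotal = 4.0400 ms
Link 3: t_trans = 4000/(10*10^6) s = 0.4000 ms; t_prop = 1000/200000 s = 5.0000 ms; subtotal = 5.4000 ms
End-to-end = 2.2500 + 4.0400 + 5.4000 = 11.6900 ms -> 11.690 ms (3 dp)

11.690


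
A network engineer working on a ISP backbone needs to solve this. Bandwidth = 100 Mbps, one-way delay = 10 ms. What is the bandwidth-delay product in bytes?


Given: bandwidth = 100 Mbps, delay = 10 ms
BDP in bits = 100 * 10^6 * 10 / 1000
BDP in bits = 1000000
BDP in bytes = 1000000 / 8 = 125000

125000


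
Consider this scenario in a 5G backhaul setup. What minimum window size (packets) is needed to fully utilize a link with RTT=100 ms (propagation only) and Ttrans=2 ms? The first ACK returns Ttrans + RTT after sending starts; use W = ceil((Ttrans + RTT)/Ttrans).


Given: Ttrans = 2 ms, RTT = 100 ms (= 2 * Tprop, Tprop = 50 ms)
Time until first ACK returns = Ttrans + RTT = 2 + 100 = 102 ms
Need W * Ttrans >= Ttrans + RTT  ->  W >= (Ttrans + RTT) / Ttrans
(Ttrans + RTT) / Ttrans = 102 / 2 = 51
W_min = ceil(51) = 51

51


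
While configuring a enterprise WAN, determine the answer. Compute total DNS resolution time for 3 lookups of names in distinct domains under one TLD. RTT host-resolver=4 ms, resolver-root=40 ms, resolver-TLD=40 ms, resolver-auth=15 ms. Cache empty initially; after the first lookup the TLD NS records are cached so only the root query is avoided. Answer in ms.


Lookup 1 (cold cache): local + root + TLD + auth = 4 + 40 + 40 + 15 = 99 ms
Lookups 2..3 (TLD NS cached -> skip root; new domain -> still ask TLD and auth): local + TLD + auth = 4 + 40 + 15 = 59 ms each
Remaining 2 lookups: 2 * 59 = 118 ms
Total = 99 + 118 = 217 ms

217


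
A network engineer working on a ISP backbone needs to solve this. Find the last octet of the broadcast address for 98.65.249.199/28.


Given: IP = 98.65.249.199, prefix = /28
Host bits = 32 - 28 = 4
Network last octet = 199 AND mask = 192
Host part size = 2^4 - 1 = 15
Broadcast last octet = 192 OR 15 = 207

207


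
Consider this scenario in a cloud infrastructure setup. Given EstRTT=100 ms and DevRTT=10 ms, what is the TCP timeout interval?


Given: EstRTT = 100 ms, DevRTT = 10 ms
Timeout = EstRTT + 4 * DevRTT
4 * DevRTT = 4 * 10 = 40
Timeout = 100 + 40 = 140 ms

140


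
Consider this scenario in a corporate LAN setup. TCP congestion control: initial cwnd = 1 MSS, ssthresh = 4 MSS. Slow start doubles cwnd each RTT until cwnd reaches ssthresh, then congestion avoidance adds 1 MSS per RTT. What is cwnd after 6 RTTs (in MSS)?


RTT 0: cwnd = 1 MSS (initial)
RTT 1: cwnd = 2 MSS (slow start, doubled)
RTT 2: cwnd = 4 MSS (slow start, doubled)
RTT 3: cwnd = 5 MSS (congestion avoidance, +1)
RTT 4: cwnd = 6 MSS (congestion avoidance, +1)
RTT 5: cwnd = 7 MSS (congestion avoidance, +1)
RTT 6: cwnd = 8 MSS (congestion avoidance, +1)

8


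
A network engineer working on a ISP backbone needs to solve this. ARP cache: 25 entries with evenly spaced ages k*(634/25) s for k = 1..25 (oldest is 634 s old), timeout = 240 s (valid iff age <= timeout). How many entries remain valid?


Ages are k * 634/25 s for k = 1..25 (spacing = 25.3600 s).
Entry k is valid iff k * 634/25 <= 240 iff k <= 25 * 240 / 634 = 9.4637
n_valid = floor(9.4637) = 9
(n_stale = 25 - 9 = 16)

9


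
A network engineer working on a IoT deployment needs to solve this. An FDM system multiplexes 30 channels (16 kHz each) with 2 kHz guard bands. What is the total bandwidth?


Given: 30 channels, 16 kHz each, guard = 2 kHz
Channel bandwidth = 30 * 16 = 480 kHz
Guard bands = 29 gaps * 2 kHz = 58 kHz
Total = 480 + 58 = 538 kHz

538


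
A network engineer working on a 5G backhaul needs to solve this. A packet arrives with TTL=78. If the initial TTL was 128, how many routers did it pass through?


Given: initial TTL = 128, received TTL = 78
Hops = initial TTL - received TTL
Hops = 128 - 78 = 50

50


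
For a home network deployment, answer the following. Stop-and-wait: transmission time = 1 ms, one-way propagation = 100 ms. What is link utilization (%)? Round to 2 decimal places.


Given: Ttrans = 1 ms, Tprop = 100 ms
RTT = 2 * Tprop = 2 * 100 = 200 ms
U = Ttrans / (Ttrans + RTT)
U = 1 / (1 + 200)
U = 1 / 201 = 0.004975
U% = 0.50%

0.50


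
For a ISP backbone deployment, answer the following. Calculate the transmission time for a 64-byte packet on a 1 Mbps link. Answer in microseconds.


Given: packet = 64 bytes, bandwidth = 1 Mbps
Packet in bits = 64 * 8 = 512 bits
Bandwidth = 1 * 10^6 = 1000000 bps
Time = 512 / 1000000 seconds
Time in us = 512 * 10^6 / 1000000 = 512

512


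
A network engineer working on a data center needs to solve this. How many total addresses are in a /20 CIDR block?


Given: CIDR prefix /20
Host bits = 32 - 20 = 12
Total addresses = 2^12 = 4096

4096


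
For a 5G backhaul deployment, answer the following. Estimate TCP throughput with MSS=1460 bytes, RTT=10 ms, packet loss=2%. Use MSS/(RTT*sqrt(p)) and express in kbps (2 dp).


Given: MSS = 1460 bytes, RTT = 10 ms, loss = 2%
RTT in seconds = 10 / 1000 = 0.01
Loss rate = 2% = 0.02
sqrt(loss) = sqrt(0.02) = 0.141421356237
Throughput (bytes/s) = 1460 / (0.01 * 0.141421356237) = 1032375.9005
Throughput (kbps) = 1032375.9005 * 8 / 1000 = 8259.007204 -> 8259.01 kbps (2 dp)

8259.01


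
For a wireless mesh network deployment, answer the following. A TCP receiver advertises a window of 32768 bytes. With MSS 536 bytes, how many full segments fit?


Given: RWND = 32768 bytes, MSS = 536 bytes
Full segments = floor(RWND / MSS)
Full segments = floor(32768 / 536)
Full segments = floor(61.1343) = 61

61


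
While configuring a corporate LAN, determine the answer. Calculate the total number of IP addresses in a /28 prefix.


Given: CIDR prefix /28
Host bits = 32 - 28 = 4
Total addresses = 2^4 = 16

16


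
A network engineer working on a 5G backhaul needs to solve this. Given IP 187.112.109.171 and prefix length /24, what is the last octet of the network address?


Given: IP = 187.112.109.171, prefix = /24
Subnet mask = 255.255.255.0
Last octet of IP: 171
Last octet of mask: 0
Network last octet = 171 AND 0 = 0

0


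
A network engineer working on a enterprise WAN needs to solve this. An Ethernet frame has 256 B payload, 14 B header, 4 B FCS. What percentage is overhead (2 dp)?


Given: payload = 256 B, header = 14 B, trailer = 4 B
Overhead bytes = header + trailer = 14 + 4 = 18
Total frame = payload + overhead = 256 + 18 = 274
Overhead % = 18 / 274 * 100 = 6.5693% -> 6.57% (2 dp)

6.57


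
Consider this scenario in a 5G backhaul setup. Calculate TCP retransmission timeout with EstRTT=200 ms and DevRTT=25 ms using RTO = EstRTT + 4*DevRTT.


Given: EstRTT = 200 ms, DevRTT = 25 ms
Timeout = EstRTT + 4 * DevRTT
4 * DevRTT = 4 * 25 = 100
Timeout = 200 + 100 = 300 ms

300


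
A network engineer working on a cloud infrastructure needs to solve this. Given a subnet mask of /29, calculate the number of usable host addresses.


Given: subnet mask /29
Host bits = 32 - 29 = 3
Total addresses = 2^3 = 8
Usable hosts = 8 - 2 (network + broadcast) = 6

6


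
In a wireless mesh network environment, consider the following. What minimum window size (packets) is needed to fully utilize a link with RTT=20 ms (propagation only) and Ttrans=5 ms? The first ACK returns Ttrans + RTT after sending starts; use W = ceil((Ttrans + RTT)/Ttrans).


Given: Ttrans = 5 ms, RTT = 20 ms (= 2 * Tprop, Tprop = 10 ms)
Time until first ACK returns = Ttrans + RTT = 5 + 20 = 25 ms
Need W * Ttrans >= Ttrans + RTT  ->  W >= (Ttrans + RTT) / Ttrans
(Ttrans + RTT) / Ttrans = 25 / 5 = 5
W_min = ceil(5) = 5

5


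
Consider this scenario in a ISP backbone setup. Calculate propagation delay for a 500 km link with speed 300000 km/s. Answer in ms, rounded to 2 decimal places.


Given: distance = 500 km, speed = 300000 km/s
Delay = distance / speed = 500 / 300000 seconds
Delay in ms = 500 * 1000 / 300000
Delay = 1.6667 ms
Rounded to 2 dp = 1.67 ms

1.67


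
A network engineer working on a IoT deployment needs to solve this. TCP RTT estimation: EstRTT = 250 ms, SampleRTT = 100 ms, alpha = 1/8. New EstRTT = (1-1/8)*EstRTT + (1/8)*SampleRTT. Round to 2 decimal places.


Given: EstRTT = 250 ms, SampleRTT = 100 ms, alpha = 1/8
New EstRTT = (1 - alpha) * EstRTT + alpha * SampleRTT
(7/8) * 250 = 218.75
(1/8) * 100 = 12.5
New EstRTT = 218.75 + 12.5 = 231.25 ms -> 231.25 ms (2 dp)

231.25


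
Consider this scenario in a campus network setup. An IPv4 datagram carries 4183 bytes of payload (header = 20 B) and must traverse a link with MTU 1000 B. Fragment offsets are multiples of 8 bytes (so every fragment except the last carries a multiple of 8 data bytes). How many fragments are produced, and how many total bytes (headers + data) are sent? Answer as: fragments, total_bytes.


Max data per non-final fragment = floor((MTU - header)/8)*8 = floor((1000 - 20)/8)*8 = floor(980/8)*8 = 976 B
Final fragment needs no 8-byte alignment: it can carry up to MTU - header = 980 B
Non-final fragments needed = ceil((payload - 980) / 976) = ceil(3203/976) = ceil(3.2818) = 4
Number of fragments = 4 + 1 = 5
Fragment sizes (data): 4 * 976 B + 279 B (last, 279 <= 980 OK)
Total bytes sent = payload + n_frags * header = 4183 + 5*20 = 4183 + 100 = 4283 B

5, 4283


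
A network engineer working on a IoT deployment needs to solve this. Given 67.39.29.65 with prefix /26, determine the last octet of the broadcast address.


Given: IP = 67.39.29.65, prefix = /26
Host bits = 32 - 26 = 6
Network last octet = 65 AND mask = 64
Host part size = 2^6 - 1 = 63
Broadcast last octet = 64 OR 63 = 127

127


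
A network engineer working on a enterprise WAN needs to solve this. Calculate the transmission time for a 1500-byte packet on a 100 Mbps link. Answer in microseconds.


Given: packet = 1500 bytes, bandwidth = 100 Mbps
Packet in bits = 1500 * 8 = 12000 bits
Bandwidth = 100 * 10^6 = 100000000 bps
Time = 12000 / 100000000 seconds
Time in us = 12000 * 10^6 / 100000000 = 120

120


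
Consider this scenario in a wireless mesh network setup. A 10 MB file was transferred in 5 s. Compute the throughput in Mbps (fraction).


Given: file = 10 MB, time = 5 s
File in Mb = 10 * 8 = 80 Mb
Throughput = 80 / 5 Mbps
Throughput = 16 Mbps

16


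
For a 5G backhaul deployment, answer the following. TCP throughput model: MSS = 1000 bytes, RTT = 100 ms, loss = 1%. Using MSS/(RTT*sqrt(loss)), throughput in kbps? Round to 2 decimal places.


Given: MSS = 1000 bytes, RTT = 100 ms, loss = 1%
RTT in seconds = 100 / 1000 = 0.1
Loss rate = 1% = 0.01
sqrt(loss) = sqrt(0.01) = 0.1
Throughput (bytes/s) = 1000 / (0.1 * 0.1) = 100000.0000
Throughput (kbps) = 100000.0000 * 8 / 1000 = 800.000000 -> 800.00 kbps (2 dp)

800.00


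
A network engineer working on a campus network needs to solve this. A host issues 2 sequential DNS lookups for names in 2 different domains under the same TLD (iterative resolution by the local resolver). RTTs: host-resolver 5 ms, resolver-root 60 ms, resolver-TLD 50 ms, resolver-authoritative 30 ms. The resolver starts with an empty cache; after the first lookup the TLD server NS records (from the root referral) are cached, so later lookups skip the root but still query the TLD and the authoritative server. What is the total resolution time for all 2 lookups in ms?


Lookup 1 (cold cache): local + root + TLD + auth = 5 + 60 + 50 + 30 = 145 ms
Lookups 2..2 (TLD NS cached -> skip root; new domain -> still ask TLD and auth): local + TLD + auth = 5 + 50 + 30 = 85 ms each
Remaining 1 lookups: 1 * 85 = 85 ms
Total = 145 + 85 = 230 ms

230


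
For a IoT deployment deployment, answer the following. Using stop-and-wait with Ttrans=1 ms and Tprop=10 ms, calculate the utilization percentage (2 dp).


Given: Ttrans = 1 ms, Tprop = 10 ms
RTT = 2 * Tprop = 2 * 10 = 20 ms
U = Ttrans / (Ttrans + RTT)
U = 1 / (1 + 20)
U = 1 / 21 = 0.047619
U% = 4.76%

4.76


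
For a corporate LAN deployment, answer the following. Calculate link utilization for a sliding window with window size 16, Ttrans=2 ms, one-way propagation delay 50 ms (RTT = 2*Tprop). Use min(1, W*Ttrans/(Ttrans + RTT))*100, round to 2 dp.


Given: W = 16, Ttrans = 2 ms, RTT = 100 ms (= 2 * Tprop, Tprop = 50 ms)
Cycle time = Ttrans + RTT = 2 + 100 = 102 ms (first packet sent until its ACK returns)
W * Ttrans = 16 * 2 = 32 ms of sending per cycle
W * Ttrans / (Ttrans + RTT) = 32 / 102 = 0.313725
U = min(1, 0.313725) = 0.313725
U% = 31.37%

31.37


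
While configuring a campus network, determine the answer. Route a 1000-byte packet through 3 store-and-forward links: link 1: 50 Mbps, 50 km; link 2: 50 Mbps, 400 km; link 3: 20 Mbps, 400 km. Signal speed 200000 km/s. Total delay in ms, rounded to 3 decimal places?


Packet = 1000 bytes = 8000 bits. Store-and-forward: sum (t_trans + t_prop) per link.
Link 1: t_trans = 8000/(50*10^6) s = 0.1600 ms; t_prop = 50/200000 s = 0.2500 ms; subtotal = 0.4100 ms
Link 2: t_trans = 8000/(50*10^6) s = 0.1600 ms; t_prop = 400/200000 s = 2.0000 ms; subtotal = 2.1600 ms
Link 3: t_trans = 8000/(20*10^6) s = 0.4000 ms; t_prop = 400/200000 s = 2.0000 ms; subtotal = 2.4000 ms
End-to-end = 0.4100 + 2.1600 + 2.4000 = 4.9700 ms -> 4.970 ms (3 dp)

4.970


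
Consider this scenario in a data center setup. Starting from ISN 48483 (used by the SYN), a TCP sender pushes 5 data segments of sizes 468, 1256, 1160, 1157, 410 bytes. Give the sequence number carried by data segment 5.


The SYN occupies sequence number ISN = 48483, so the first data byte is ISN + 1 = 48484.
SEQ of data segment i = (ISN + 1) + sum of payload sizes of segments 1..i-1.
Segment 1: SEQ = 48484, payload = 468 bytes
Segment 2: SEQ = 48952, payload = 1256 bytes
Segment 3: SEQ = 50208, payload = 1160 bytes
Segment 4: SEQ = 51368, payload = 1157 bytes
Segment 5: SEQ = 52525, payload = 410 bytes
SEQ of segment 5 = 48484 + 468 + 1256 + 1160 + 1157 = 52525

52525


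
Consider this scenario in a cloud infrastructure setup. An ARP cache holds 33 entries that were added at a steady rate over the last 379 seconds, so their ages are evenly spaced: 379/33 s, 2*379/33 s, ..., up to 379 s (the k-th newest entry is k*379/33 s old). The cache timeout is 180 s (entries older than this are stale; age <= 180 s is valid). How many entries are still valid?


Ages are k * 379/33 s for k = 1..33 (spacing = 11.4848 s).
Entry k is valid iff k * 379/33 <= 180 iff k <= 33 * 180 / 379 = 15.6728
n_valid = floor(15.6728) = 15
(n_stale = 33 - 15 = 18)

15
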